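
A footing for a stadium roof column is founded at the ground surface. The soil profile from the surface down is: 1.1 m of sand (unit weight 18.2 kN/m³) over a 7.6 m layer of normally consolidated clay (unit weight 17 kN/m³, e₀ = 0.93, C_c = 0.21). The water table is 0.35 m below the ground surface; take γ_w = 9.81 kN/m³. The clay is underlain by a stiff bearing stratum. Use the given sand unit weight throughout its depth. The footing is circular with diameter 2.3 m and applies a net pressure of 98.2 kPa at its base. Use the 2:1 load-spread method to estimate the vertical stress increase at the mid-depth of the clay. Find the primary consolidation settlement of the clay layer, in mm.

Mid-depth of clay below the ground surface: z = 1.1 + 7.6/2 = 4.9 m.
Total vertical stress at mid-clay: σ_v = 18.2×1.1 + 17×3.8 = 84.62 kPa.
Pore pressure: u = 9.81×(4.9 − 0.35) = 44.636 kPa.
Initial effective stress: σ'_0 = σ_v − u = 84.62 − 44.636 = 39.984 kPa.
Stress increase at mid-clay by the 2:1 spreading method:
Δσ ≈ qD²/(D+z)² = 98.2×2.3²/(2.3+4.9)² = 10.021 kPa
Final effective stress: σ'_f = σ'_0 + Δσ = 39.984 + 10.021 = 50.005 kPa.
Normally consolidated clay, so the full stress increment lies on the virgin compression line:
S_c = C_c·H/(1+e₀)·log₁₀(σ'_f/σ'_0) = 0.21×7.6/(1+0.93)×log₁₀(50.005/39.984)
    = 0.82694 × 0.097127 = 0.08032 m

S_c ≈ 80.3 mm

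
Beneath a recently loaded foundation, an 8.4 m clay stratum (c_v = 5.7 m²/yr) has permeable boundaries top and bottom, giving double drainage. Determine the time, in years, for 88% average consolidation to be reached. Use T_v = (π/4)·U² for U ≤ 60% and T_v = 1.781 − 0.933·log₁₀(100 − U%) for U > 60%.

t ≈ 2.4 years

Drainage path length: H_d = H/2 = 4.2 m (double drainage).
U > 60%: T_v = 1.781 − 0.933·log₁₀(100 − 88) = 0.77412.
t = T_v·H_d²/c_v = 0.77412×4.2²/5.7 = 2.396 years.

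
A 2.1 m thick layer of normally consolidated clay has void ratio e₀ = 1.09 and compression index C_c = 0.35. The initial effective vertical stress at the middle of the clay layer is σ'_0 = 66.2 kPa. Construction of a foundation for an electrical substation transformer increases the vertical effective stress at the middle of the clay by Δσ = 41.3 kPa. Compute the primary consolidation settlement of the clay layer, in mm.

Final effective stress: σ'_f = σ'_0 + Δσ = 66.2 + 41.3 = 107.5 kPa.
Normally consolidated clay, so the full stress increment lies on the virgin compression line:
S_c = C_c·H/(1+e₀)·log₁₀(σ'_f/σ'_0) = 0.35×2.1/(1+1.09)×log₁₀(107.5/66.2)
    = 0.35167 × 0.21055 = 0.07404 m

S_c ≈ 74 mm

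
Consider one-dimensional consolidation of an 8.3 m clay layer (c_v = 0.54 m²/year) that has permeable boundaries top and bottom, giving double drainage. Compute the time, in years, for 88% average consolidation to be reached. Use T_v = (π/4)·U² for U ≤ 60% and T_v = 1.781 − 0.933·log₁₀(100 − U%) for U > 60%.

Drainage path length: H_d = H/2 = 4.15 m (double drainage).
U > 60%: T_v = 1.781 − 0.933·log₁₀(100 − 88) = 0.77412.
t = T_v·H_d²/c_v = 0.77412×4.15²/0.54 = 24.69 years.

t ≈ 24.7 years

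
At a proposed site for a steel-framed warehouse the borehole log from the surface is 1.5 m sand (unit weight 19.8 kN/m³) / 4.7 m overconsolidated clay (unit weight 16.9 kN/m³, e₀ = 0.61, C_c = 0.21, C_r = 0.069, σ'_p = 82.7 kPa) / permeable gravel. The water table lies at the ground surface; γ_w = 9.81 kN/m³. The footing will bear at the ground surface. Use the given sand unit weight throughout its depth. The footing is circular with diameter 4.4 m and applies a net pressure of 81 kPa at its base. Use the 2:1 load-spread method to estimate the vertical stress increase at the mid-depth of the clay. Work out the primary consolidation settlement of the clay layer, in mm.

S_c ≈ 47.9 mm

Mid-depth of clay below the ground surface: z = 1.5 + 4.7/2 = 3.85 m.
Total vertical stress at mid-clay: σ_v = 19.8×1.5 + 16.9×2.35 = 69.415 kPa.
Pore pressure: u = 9.81×(3.85 − 0) = 37.769 kPa.
Initial effective stress: σ'_0 = σ_v − u = 69.415 − 37.769 = 31.646 kPa.
Stress increase at mid-clay by the 2:1 spreading method:
Δσ ≈ qD²/(D+z)² = 81×4.4²/(4.4+3.85)² = 23.04 kPa
Final effective stress: σ'_f = 31.646 + 23.04 = 54.686 kPa.
σ'_f = 54.686 ≤ σ'_p = 82.7 kPa, so the clay remains overconsolidated and only the recompression index applies:
S_c = C_r·H/(1+e₀)·log₁₀(σ'_f/σ'_0) = 0.069×4.7/1.61×log₁₀(54.686/31.646)
    = 0.20143 × 0.23756 = 0.04785 m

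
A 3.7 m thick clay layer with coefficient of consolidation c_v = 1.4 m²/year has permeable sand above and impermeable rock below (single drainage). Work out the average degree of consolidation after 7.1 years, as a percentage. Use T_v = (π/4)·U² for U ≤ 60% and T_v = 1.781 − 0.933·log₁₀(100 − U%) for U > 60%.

Drainage path length: H_d = H = 3.7 m (single drainage).
T_v = c_v·t/H_d² = 1.4×7.1/3.7² = 0.72608.
T_v = 0.72608 corresponds to the U > 60% branch:
U = 1 − 10^((1.781 − T_v)/0.933)/100 = 0.8649

U ≈ 86.5 %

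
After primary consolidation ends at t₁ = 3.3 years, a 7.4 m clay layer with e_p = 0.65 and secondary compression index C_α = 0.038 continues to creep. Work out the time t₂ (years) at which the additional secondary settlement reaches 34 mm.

S_s = C_α·H/(1+e_p)·log₁₀(t₂/t₁) ⇒ log₁₀(t₂/t₁) = S_s·(1+e_p)/(C_α·H).
log₁₀(t₂/t₁) = 0.034 × (1+0.65) / (0.038×7.4) = 0.1995
t₂ = t₁ × 10^0.1995 = 3.3 × 1.583 = 5.224 years

t₂ ≈ 5.22 years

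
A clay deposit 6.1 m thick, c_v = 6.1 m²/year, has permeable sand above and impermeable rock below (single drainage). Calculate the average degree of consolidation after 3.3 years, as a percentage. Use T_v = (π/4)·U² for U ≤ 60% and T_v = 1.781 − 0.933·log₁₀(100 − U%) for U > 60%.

Drainage path length: H_d = H = 6.1 m (single drainage).
T_v = c_v·t/H_d² = 6.1×3.3/6.1² = 0.54098.
T_v = 0.54098 corresponds to the U > 60% branch:
U = 1 − 10^((1.781 − T_v)/0.933)/100 = 0.7867

U ≈ 78.7 %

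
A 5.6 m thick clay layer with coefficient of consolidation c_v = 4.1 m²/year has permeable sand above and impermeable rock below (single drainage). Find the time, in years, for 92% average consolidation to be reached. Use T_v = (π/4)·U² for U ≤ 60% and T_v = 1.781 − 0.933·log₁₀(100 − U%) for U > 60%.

t ≈ 7.18 years

Drainage path length: H_d = H = 5.6 m (single drainage).
U > 60%: T_v = 1.781 − 0.933·log₁₀(100 − 92) = 0.93842.
t = T_v·H_d²/c_v = 0.93842×5.6²/4.1 = 7.178 years.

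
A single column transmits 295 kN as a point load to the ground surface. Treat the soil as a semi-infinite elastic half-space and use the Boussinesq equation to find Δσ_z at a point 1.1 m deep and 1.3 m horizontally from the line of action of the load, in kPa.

Δσ_z ≈ 13.1 kPa

Boussinesq vertical stress below a point load on an elastic half-space:
Δσ_z = 3P/(2πz²) · [1 + (r/z)²]^(−5/2)
r/z = 1.3/1.1 = 1.1818; [1+(r/z)²]^(−5/2) = 0.11245.
Δσ_z = 3×295/(2π×1.1²) × 0.11245 = 116.41 × 0.11245 = 13.09 kPa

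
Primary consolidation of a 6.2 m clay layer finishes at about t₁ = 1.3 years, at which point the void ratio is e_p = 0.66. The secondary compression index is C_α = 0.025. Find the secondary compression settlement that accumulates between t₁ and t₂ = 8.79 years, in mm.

S_s ≈ 77.5 mm

Secondary compression: S_s = C_α·H/(1+e_p)·log₁₀(t₂/t₁)
S_s = 0.025×6.2/(1+0.66)×log₁₀(8.79/1.3)
    = 0.09337 × 0.83 = 0.0775 m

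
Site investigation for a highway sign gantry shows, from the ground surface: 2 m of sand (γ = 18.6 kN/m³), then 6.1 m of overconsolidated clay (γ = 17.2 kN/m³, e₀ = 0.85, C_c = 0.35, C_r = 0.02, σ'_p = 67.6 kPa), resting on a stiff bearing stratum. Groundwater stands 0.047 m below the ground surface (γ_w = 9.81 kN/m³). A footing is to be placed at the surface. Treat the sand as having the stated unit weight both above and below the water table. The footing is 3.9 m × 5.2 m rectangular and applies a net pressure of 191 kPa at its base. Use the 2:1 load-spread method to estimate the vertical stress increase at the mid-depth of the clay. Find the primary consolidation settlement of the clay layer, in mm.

S_c ≈ 116 mm

Mid-depth of clay below the ground surface: z = 2 + 6.1/2 = 5.05 m.
Total vertical stress at mid-clay: σ_v = 18.6×2 + 17.2×3.05 = 89.66 kPa.
Pore pressure: u = 9.81×(5.05 − 0.047) = 49.079 kPa.
Initial effective stress: σ'_0 = σ_v − u = 89.66 − 49.079 = 40.581 kPa.
Stress increase at mid-clay by the 2:1 spreading method:
Δσ = qBL/((B+z)(L+z)) = 191×3.9×5.2/((3.9+5.05)(5.2+5.05)) = 42.224 kPa
Final effective stress: σ'_f = 40.581 + 42.224 = 82.805 kPa.
σ'_f = 82.805 > σ'_p = 67.6 kPa, so the stress path crosses the preconsolidation pressure — recompression up to σ'_p, then virgin compression beyond:
S_c = H/(1+e₀)·[C_r·log₁₀(σ'_p/σ'_0) + C_c·log₁₀(σ'_f/σ'_p)]
    = 6.1/1.85 × [0.02×log₁₀(67.6/40.581) + 0.35×log₁₀(82.805/67.6)]
    = 3.2973 × [0.0044325 + 0.030838] = 0.1163 m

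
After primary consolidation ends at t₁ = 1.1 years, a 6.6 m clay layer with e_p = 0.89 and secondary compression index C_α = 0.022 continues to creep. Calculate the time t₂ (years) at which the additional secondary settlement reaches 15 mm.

t₂ ≈ 1.72 years

S_s = C_α·H/(1+e_p)·log₁₀(t₂/t₁) ⇒ log₁₀(t₂/t₁) = S_s·(1+e_p)/(C_α·H).
log₁₀(t₂/t₁) = 0.015 × (1+0.89) / (0.022×6.6) = 0.1952
t₂ = t₁ × 10^0.1952 = 1.1 × 1.568 = 1.724 years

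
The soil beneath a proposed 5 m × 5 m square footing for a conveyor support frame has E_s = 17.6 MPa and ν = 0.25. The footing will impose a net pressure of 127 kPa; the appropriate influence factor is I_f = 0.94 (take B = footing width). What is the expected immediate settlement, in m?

Immediate (elastic) settlement: S_e = q·B·(1−ν²)/E_s · I_f.
E_s = 17.6 MPa = 17600 kPa.
S_e = 127 × 5 × (1 − 0.25²) / 17600 × 0.94
    = 127 × 5 × 0.9375 / 17600 × 0.94
    = 0.0318 m

S_e ≈ 0.0318 m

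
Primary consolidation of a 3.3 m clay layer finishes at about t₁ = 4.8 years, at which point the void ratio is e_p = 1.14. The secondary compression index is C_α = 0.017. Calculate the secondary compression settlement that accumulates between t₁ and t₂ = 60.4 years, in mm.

Secondary compression: S_s = C_α·H/(1+e_p)·log₁₀(t₂/t₁)
S_s = 0.017×3.3/(1+1.14)×log₁₀(60.4/4.8)
    = 0.02621 × 1.1 = 0.02883 m

S_s ≈ 28.8 mm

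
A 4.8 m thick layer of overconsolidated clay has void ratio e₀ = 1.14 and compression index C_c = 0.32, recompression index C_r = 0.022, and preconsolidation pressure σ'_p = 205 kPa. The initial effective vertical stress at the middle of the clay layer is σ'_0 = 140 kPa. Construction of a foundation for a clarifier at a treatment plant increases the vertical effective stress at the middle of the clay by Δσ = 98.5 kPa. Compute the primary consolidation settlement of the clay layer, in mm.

S_c ≈ 55.4 mm

Final effective stress: σ'_f = 140 + 98.5 = 238.5 kPa.
σ'_f = 238.5 > σ'_p = 205 kPa, so the stress path crosses the preconsolidation pressure — recompression up to σ'_p, then virgin compression beyond:
S_c = H/(1+e₀)·[C_r·log₁₀(σ'_p/σ'_0) + C_c·log₁₀(σ'_f/σ'_p)]
    = 4.8/2.14 × [0.022×log₁₀(205/140) + 0.32×log₁₀(238.5/205)]
    = 2.243 × [0.0036438 + 0.021035] = 0.05535 m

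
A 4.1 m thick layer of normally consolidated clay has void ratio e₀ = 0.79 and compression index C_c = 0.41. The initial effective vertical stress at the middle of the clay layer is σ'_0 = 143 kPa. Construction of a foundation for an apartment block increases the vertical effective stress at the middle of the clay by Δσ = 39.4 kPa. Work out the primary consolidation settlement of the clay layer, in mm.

Final effective stress: σ'_f = σ'_0 + Δσ = 143 + 39.4 = 182.4 kPa.
Normally consolidated clay, so the full stress increment lies on the virgin compression line:
S_c = C_c·H/(1+e₀)·log₁₀(σ'_f/σ'_0) = 0.41×4.1/(1+0.79)×log₁₀(182.4/143)
    = 0.93911 × 0.10569 = 0.09925 m

S_c ≈ 99.3 mm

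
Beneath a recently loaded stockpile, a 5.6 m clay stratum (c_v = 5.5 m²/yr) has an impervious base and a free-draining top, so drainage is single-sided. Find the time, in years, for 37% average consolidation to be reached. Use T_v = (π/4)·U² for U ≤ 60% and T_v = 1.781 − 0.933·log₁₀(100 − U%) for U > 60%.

Drainage path length: H_d = H = 5.6 m (single drainage).
U ≤ 60%: T_v = (π/4)·U² = (π/4)×0.37² = 0.10752.
t = T_v·H_d²/c_v = 0.10752×5.6²/5.5 = 0.6131 years.

t ≈ 0.613 years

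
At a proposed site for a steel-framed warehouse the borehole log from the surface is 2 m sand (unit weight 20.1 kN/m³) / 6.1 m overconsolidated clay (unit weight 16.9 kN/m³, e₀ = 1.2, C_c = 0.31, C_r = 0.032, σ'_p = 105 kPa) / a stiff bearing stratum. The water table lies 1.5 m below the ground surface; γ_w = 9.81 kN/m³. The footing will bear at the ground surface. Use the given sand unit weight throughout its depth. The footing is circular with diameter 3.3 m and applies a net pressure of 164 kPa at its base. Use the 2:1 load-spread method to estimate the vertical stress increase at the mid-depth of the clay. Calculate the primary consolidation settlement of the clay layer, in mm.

S_c ≈ 14.3 mm

Mid-depth of clay below the ground surface: z = 2 + 6.1/2 = 5.05 m.
Total vertical stress at mid-clay: σ_v = 20.1×2 + 16.9×3.05 = 91.745 kPa.
Pore pressure: u = 9.81×(5.05 − 1.5) = 34.825 kPa.
Initial effective stress: σ'_0 = σ_v − u = 91.745 − 34.825 = 56.92 kPa.
Stress increase at mid-clay by the 2:1 spreading method:
Δσ ≈ qD²/(D+z)² = 164×3.3²/(3.3+5.05)² = 25.615 kPa
Final effective stress: σ'_f = 56.92 + 25.615 = 82.535 kPa.
σ'_f = 82.535 ≤ σ'_p = 105 kPa, so the clay remains overconsolidated and only the recompression index applies:
S_c = C_r·H/(1+e₀)·log₁₀(σ'_f/σ'_0) = 0.032×6.1/2.2×log₁₀(82.535/56.92)
    = 0.088726 × 0.16137 = 0.01432 m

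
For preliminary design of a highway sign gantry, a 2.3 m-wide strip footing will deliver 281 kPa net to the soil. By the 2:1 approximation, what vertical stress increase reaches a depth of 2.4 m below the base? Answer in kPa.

Δσ_z ≈ 138 kPa

By the 2:1 method the load spreads at 1 horizontal : 2 vertical, so at depth z the loaded area has grown by z in each plan dimension:
Δσ = qB/(B+z) = 281×2.3/(2.3+2.4) = 137.51 kPa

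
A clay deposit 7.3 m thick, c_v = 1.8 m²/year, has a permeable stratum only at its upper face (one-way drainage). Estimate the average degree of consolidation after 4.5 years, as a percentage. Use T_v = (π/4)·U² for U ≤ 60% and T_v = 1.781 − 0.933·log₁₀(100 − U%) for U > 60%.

Drainage path length: H_d = H = 7.3 m (single drainage).
T_v = c_v·t/H_d² = 1.8×4.5/7.3² = 0.152.
T_v = 0.152 corresponds to the U ≤ 60% branch:
U = √(4T_v/π) = 0.4399

U ≈ 44 %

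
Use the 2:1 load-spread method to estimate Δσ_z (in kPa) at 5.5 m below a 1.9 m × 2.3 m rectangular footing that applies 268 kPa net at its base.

Δσ_z ≈ 20.3 kPa

By the 2:1 method the load spreads at 1 horizontal : 2 vertical, so at depth z the loaded area has grown by z in each plan dimension:
Δσ = qBL/((B+z)(L+z)) = 268×1.9×2.3/((1.9+5.5)(2.3+5.5)) = 20.29 kPa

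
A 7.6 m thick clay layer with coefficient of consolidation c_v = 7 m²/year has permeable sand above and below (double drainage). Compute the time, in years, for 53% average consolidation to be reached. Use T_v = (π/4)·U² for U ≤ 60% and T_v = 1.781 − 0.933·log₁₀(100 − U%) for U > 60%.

t ≈ 0.455 years

Drainage path length: H_d = H/2 = 3.8 m (double drainage).
U ≤ 60%: T_v = (π/4)·U² = (π/4)×0.53² = 0.22062.
t = T_v·H_d²/c_v = 0.22062×3.8²/7 = 0.4551 years.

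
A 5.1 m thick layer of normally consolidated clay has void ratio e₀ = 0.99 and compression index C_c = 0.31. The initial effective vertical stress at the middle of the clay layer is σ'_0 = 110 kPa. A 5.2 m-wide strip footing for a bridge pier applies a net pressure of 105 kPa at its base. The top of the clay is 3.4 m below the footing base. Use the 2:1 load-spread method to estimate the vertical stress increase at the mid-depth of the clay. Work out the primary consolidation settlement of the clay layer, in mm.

Mid-depth of clay below the footing base: z = 3.4 + 5.1/2 = 5.95 m.
Stress increase at mid-clay by the 2:1 spreading method:
Δσ = qB/(B+z) = 105×5.2/(5.2+5.95) = 48.969 kPa
Final effective stress: σ'_f = σ'_0 + Δσ = 110 + 48.969 = 158.97 kPa.
Normally consolidated clay, so the full stress increment lies on the virgin compression line:
S_c = C_c·H/(1+e₀)·log₁₀(σ'_f/σ'_0) = 0.31×5.1/(1+0.99)×log₁₀(158.97/110)
    = 0.79447 × 0.15992 = 0.1271 m

S_c ≈ 127 mm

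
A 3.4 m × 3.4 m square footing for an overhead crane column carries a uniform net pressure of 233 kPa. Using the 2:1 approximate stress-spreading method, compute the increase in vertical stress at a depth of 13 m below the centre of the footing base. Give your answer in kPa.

By the 2:1 method the load spreads at 1 horizontal : 2 vertical, so at depth z the loaded area has grown by z in each plan dimension:
Δσ = qBL/((B+z)(L+z)) = 233×3.4×3.4/((3.4+13)(3.4+13)) = 10.014 kPa

Δσ_z ≈ 10 kPa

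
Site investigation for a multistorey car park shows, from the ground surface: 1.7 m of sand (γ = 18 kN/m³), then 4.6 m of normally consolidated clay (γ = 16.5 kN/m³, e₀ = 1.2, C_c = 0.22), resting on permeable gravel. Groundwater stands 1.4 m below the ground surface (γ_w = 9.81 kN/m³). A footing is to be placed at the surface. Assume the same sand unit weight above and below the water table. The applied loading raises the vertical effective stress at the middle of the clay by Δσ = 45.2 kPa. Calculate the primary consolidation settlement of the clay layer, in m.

S_c ≈ 0.143 m

Mid-depth of clay below the ground surface: z = 1.7 + 4.6/2 = 4 m.
Total vertical stress at mid-clay: σ_v = 18×1.7 + 16.5×2.3 = 68.55 kPa.
Pore pressure: u = 9.81×(4 − 1.4) = 25.506 kPa.
Initial effective stress: σ'_0 = σ_v − u = 68.55 − 25.506 = 43.044 kPa.
Final effective stress: σ'_f = σ'_0 + Δσ = 43.044 + 45.2 = 88.244 kPa.
Normally consolidated clay, so the full stress increment lies on the virgin compression line:
S_c = C_c·H/(1+e₀)·log₁₀(σ'_f/σ'_0) = 0.22×4.6/(1+1.2)×log₁₀(88.244/43.044)
    = 0.46 × 0.31177 = 0.1434 m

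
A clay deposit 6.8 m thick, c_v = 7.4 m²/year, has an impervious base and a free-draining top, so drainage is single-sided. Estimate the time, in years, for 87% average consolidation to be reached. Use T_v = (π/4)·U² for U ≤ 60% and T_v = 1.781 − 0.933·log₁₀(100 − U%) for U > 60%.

Drainage path length: H_d = H = 6.8 m (single drainage).
U > 60%: T_v = 1.781 − 0.933·log₁₀(100 − 87) = 0.74169.
t = T_v·H_d²/c_v = 0.74169×6.8²/7.4 = 4.635 years.

t ≈ 4.63 years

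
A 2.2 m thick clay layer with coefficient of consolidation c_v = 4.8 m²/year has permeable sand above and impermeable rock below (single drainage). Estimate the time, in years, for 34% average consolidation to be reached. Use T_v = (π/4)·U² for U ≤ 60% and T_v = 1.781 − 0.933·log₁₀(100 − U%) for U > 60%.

t ≈ 0.0915 years

Drainage path length: H_d = H = 2.2 m (single drainage).
U ≤ 60%: T_v = (π/4)·U² = (π/4)×0.34² = 0.090792.
t = T_v·H_d²/c_v = 0.090792×2.2²/4.8 = 0.09155 years.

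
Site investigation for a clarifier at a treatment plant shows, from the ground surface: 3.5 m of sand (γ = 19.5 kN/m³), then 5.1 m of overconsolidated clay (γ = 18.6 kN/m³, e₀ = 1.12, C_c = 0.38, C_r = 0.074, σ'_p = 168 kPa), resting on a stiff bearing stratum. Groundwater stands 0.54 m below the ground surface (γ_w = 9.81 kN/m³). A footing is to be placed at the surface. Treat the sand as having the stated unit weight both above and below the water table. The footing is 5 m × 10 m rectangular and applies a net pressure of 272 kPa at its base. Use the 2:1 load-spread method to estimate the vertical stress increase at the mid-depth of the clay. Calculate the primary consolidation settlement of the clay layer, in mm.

Mid-depth of clay below the ground surface: z = 3.5 + 5.1/2 = 6.05 m.
Total vertical stress at mid-clay: σ_v = 19.5×3.5 + 18.6×2.55 = 115.68 kPa.
Pore pressure: u = 9.81×(6.05 − 0.54) = 54.053 kPa.
Initial effective stress: σ'_0 = σ_v − u = 115.68 − 54.053 = 61.627 kPa.
Stress increase at mid-clay by the 2:1 spreading method:
Δσ = qBL/((B+z)(L+z)) = 272×5×10/((5+6.05)(10+6.05)) = 76.683 kPa
Final effective stress: σ'_f = 61.627 + 76.683 = 138.31 kPa.
σ'_f = 138.31 ≤ σ'_p = 168 kPa, so the clay remains overconsolidated and only the recompression index applies:
S_c = C_r·H/(1+e₀)·log₁₀(σ'_f/σ'_0) = 0.074×5.1/2.12×log₁₀(138.31/61.627)
    = 0.17802 × 0.35108 = 0.0625 m

S_c ≈ 62.5 mm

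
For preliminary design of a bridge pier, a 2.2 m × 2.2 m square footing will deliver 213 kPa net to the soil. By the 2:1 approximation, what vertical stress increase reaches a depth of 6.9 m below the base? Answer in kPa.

By the 2:1 method the load spreads at 1 horizontal : 2 vertical, so at depth z the loaded area has grown by z in each plan dimension:
Δσ = qBL/((B+z)(L+z)) = 213×2.2×2.2/((2.2+6.9)(2.2+6.9)) = 12.449 kPa

Δσ_z ≈ 12.4 kPa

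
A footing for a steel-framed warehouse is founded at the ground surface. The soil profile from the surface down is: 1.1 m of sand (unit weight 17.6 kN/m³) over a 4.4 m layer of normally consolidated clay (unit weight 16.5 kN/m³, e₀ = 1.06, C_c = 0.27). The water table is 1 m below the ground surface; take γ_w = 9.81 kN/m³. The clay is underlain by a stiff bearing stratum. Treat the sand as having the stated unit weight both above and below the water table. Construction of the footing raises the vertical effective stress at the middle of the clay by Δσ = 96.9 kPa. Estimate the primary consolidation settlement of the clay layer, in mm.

S_c ≈ 343 mm

Mid-depth of clay below the ground surface: z = 1.1 + 4.4/2 = 3.3 m.
Total vertical stress at mid-clay: σ_v = 17.6×1.1 + 16.5×2.2 = 55.66 kPa.
Pore pressure: u = 9.81×(3.3 − 1) = 22.563 kPa.
Initial effective stress: σ'_0 = σ_v − u = 55.66 − 22.563 = 33.097 kPa.
Final effective stress: σ'_f = σ'_0 + Δσ = 33.097 + 96.9 = 130 kPa.
Normally consolidated clay, so the full stress increment lies on the virgin compression line:
S_c = C_c·H/(1+e₀)·log₁₀(σ'_f/σ'_0) = 0.27×4.4/(1+1.06)×log₁₀(130/33.097)
    = 0.5767 × 0.59415 = 0.3426 m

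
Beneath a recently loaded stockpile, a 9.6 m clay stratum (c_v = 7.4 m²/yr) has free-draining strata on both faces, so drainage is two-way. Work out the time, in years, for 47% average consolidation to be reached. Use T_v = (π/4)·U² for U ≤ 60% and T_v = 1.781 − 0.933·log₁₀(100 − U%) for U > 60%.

Drainage path length: H_d = H/2 = 4.8 m (double drainage).
U ≤ 60%: T_v = (π/4)·U² = (π/4)×0.47² = 0.17349.
t = T_v·H_d²/c_v = 0.17349×4.8²/7.4 = 0.5402 years.

t ≈ 0.54 years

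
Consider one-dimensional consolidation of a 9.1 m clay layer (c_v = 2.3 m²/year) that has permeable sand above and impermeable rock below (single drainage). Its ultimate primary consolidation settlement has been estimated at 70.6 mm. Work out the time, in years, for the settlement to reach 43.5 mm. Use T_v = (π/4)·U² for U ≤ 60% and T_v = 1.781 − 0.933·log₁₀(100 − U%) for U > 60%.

t ≈ 10.9 years

Drainage path length: H_d = H = 9.1 m (single drainage).
U = S(t)/S_ult = 43.5/70.6 = 0.6161.
U > 60%: T_v = 1.781 − 0.933·log₁₀(100 − 61.615) = 0.30297.
t = T_v·H_d²/c_v = 0.30297×9.1²/2.3 = 10.91 years.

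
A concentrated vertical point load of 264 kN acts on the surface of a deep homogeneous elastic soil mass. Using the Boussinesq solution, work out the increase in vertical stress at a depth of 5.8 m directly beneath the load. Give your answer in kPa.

Δσ_z ≈ 3.75 kPa

Boussinesq vertical stress below a point load on an elastic half-space:
Δσ_z = 3P/(2πz²) · [1 + (r/z)²]^(−5/2)
r/z = 0/5.8 = 0; [1+(r/z)²]^(−5/2) = 1.
Δσ_z = 3×264/(2π×5.8²) × 1 = 3.747 × 1 = 3.747 kPa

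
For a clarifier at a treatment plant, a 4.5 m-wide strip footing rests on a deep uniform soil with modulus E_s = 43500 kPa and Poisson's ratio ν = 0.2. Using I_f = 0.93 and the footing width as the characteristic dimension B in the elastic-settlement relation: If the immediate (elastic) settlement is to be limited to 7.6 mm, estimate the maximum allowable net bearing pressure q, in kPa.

S_e = q·B·(1−ν²)/E_s · I_f  ⇒  q = S_e·E_s / (B·(1−ν²)·I_f).
q = 0.0076 × 43500 / (4.5 × 0.96 × 0.93) = 82.29 kPa

q ≈ 82.3 kPa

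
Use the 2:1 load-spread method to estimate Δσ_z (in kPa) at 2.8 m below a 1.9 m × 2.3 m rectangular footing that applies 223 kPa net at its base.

By the 2:1 method the load spreads at 1 horizontal : 2 vertical, so at depth z the loaded area has grown by z in each plan dimension:
Δσ = qBL/((B+z)(L+z)) = 223×1.9×2.3/((1.9+2.8)(2.3+2.8)) = 40.655 kPa

Δσ_z ≈ 40.7 kPa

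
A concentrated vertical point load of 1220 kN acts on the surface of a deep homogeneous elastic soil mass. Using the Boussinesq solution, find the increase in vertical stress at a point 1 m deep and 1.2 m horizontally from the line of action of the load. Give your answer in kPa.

Δσ_z ≈ 62.6 kPa

Boussinesq vertical stress below a point load on an elastic half-space:
Δσ_z = 3P/(2πz²) · [1 + (r/z)²]^(−5/2)
r/z = 1.2/1 = 1.2; [1+(r/z)²]^(−5/2) = 0.10753.
Δσ_z = 3×1220/(2π×1²) × 0.10753 = 582.51 × 0.10753 = 62.64 kPa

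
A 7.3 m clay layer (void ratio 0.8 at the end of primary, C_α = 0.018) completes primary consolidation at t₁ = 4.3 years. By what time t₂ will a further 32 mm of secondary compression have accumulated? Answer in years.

t₂ ≈ 11.8 years

S_s = C_α·H/(1+e_p)·log₁₀(t₂/t₁) ⇒ log₁₀(t₂/t₁) = S_s·(1+e_p)/(C_α·H).
log₁₀(t₂/t₁) = 0.032 × (1+0.8) / (0.018×7.3) = 0.4384
t₂ = t₁ × 10^0.4384 = 4.3 × 2.744 = 11.8 years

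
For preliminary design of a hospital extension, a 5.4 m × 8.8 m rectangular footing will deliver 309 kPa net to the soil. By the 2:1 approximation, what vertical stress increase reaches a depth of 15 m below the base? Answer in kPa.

By the 2:1 method the load spreads at 1 horizontal : 2 vertical, so at depth z the loaded area has grown by z in each plan dimension:
Δσ = qBL/((B+z)(L+z)) = 309×5.4×8.8/((5.4+15)(8.8+15)) = 30.243 kPa

Δσ_z ≈ 30.2 kPa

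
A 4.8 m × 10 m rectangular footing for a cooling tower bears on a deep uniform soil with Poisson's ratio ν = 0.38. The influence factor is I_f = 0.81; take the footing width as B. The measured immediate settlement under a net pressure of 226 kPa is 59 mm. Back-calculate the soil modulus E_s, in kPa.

E_s ≈ 12700 kPa

S_e = q·B·(1−ν²)/E_s · I_f  ⇒  E_s = q·B·(1−ν²)·I_f / S_e.
E_s = 226 × 4.8 × 0.8556 × 0.81 / 0.059 = 12740 kPa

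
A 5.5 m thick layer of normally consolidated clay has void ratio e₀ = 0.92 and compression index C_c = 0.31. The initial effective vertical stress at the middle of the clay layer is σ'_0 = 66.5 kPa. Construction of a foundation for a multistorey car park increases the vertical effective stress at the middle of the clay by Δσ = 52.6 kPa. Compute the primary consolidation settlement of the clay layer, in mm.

Final effective stress: σ'_f = σ'_0 + Δσ = 66.5 + 52.6 = 119.1 kPa.
Normally consolidated clay, so the full stress increment lies on the virgin compression line:
S_c = C_c·H/(1+e₀)·log₁₀(σ'_f/σ'_0) = 0.31×5.5/(1+0.92)×log₁₀(119.1/66.5)
    = 0.88802 × 0.25309 = 0.2247 m

S_c ≈ 225 mm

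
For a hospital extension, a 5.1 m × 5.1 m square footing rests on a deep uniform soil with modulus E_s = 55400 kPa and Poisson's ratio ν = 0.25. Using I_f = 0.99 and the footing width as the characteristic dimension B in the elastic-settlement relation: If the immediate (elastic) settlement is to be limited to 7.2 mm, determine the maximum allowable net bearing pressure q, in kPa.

S_e = q·B·(1−ν²)/E_s · I_f  ⇒  q = S_e·E_s / (B·(1−ν²)·I_f).
q = 0.0072 × 55400 / (5.1 × 0.9375 × 0.99) = 84.27 kPa

q ≈ 84.3 kPa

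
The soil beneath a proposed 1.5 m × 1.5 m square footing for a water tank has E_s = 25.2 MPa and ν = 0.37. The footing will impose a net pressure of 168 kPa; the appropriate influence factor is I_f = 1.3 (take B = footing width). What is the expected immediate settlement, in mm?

S_e ≈ 11.2 mm

Immediate (elastic) settlement: S_e = q·B·(1−ν²)/E_s · I_f.
E_s = 25.2 MPa = 25200 kPa.
S_e = 168 × 1.5 × (1 − 0.37²) / 25200 × 1.3
    = 168 × 1.5 × 0.8631 / 25200 × 1.3
    = 0.01122 m = 11.22 mm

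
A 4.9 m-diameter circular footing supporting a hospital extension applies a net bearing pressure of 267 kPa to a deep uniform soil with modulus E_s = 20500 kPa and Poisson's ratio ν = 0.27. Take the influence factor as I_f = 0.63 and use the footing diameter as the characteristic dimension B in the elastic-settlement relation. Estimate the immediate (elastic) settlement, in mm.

S_e ≈ 37.3 mm

Immediate (elastic) settlement: S_e = q·B·(1−ν²)/E_s · I_f.
S_e = 267 × 4.9 × (1 − 0.27²) / 20500 × 0.63
    = 267 × 4.9 × 0.9271 / 20500 × 0.63
    = 0.03728 m = 37.28 mm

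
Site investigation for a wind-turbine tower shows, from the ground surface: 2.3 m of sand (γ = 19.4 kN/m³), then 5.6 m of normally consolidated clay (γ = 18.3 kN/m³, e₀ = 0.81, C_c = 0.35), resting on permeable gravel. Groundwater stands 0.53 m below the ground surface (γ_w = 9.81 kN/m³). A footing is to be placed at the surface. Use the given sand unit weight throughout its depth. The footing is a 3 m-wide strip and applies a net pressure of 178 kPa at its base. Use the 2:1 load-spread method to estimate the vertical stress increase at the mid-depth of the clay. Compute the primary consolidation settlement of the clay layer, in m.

S_c ≈ 0.39 m

Mid-depth of clay below the ground surface: z = 2.3 + 5.6/2 = 5.1 m.
Total vertical stress at mid-clay: σ_v = 19.4×2.3 + 18.3×2.8 = 95.86 kPa.
Pore pressure: u = 9.81×(5.1 − 0.53) = 44.832 kPa.
Initial effective stress: σ'_0 = σ_v − u = 95.86 − 44.832 = 51.028 kPa.
Stress increase at mid-clay by the 2:1 spreading method:
Δσ = qB/(B+z) = 178×3/(3+5.1) = 65.926 kPa
Final effective stress: σ'_f = σ'_0 + Δσ = 51.028 + 65.926 = 116.95 kPa.
Normally consolidated clay, so the full stress increment lies on the virgin compression line:
S_c = C_c·H/(1+e₀)·log₁₀(σ'_f/σ'_0) = 0.35×5.6/(1+0.81)×log₁₀(116.95/51.028)
    = 1.0829 × 0.36019 = 0.39 m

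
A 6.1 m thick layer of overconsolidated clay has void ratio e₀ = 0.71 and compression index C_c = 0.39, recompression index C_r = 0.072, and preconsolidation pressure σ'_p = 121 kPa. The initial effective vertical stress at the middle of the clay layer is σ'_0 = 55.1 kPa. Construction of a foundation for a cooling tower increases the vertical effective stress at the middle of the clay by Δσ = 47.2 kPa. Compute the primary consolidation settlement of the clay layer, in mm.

Final effective stress: σ'_f = 55.1 + 47.2 = 102.3 kPa.
σ'_f = 102.3 ≤ σ'_p = 121 kPa, so the clay remains overconsolidated and only the recompression index applies:
S_c = C_r·H/(1+e₀)·log₁₀(σ'_f/σ'_0) = 0.072×6.1/1.71×log₁₀(102.3/55.1)
    = 0.25685 × 0.26872 = 0.06902 m

S_c ≈ 69 mm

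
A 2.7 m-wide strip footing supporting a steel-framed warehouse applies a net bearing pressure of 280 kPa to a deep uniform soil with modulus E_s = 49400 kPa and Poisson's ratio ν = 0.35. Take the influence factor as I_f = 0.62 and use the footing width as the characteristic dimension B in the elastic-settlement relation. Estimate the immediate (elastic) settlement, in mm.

S_e ≈ 8.33 mm

Immediate (elastic) settlement: S_e = q·B·(1−ν²)/E_s · I_f.
S_e = 280 × 2.7 × (1 − 0.35²) / 49400 × 0.62
    = 280 × 2.7 × 0.8775 / 49400 × 0.62
    = 0.008326 m = 8.326 mm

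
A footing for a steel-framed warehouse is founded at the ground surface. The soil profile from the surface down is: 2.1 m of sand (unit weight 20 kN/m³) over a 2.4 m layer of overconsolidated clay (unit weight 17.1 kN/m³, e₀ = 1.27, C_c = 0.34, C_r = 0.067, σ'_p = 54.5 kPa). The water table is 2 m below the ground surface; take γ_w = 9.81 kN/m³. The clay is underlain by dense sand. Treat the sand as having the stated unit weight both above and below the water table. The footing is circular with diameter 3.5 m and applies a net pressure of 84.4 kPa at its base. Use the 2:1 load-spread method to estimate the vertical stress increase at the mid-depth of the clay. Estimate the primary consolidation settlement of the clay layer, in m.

S_c ≈ 0.0465 m

Mid-depth of clay below the ground surface: z = 2.1 + 2.4/2 = 3.3 m.
Total vertical stress at mid-clay: σ_v = 20×2.1 + 17.1×1.2 = 62.52 kPa.
Pore pressure: u = 9.81×(3.3 − 2) = 12.753 kPa.
Initial effective stress: σ'_0 = σ_v − u = 62.52 − 12.753 = 49.767 kPa.
Stress increase at mid-clay by the 2:1 spreading method:
Δσ ≈ qD²/(D+z)² = 84.4×3.5²/(3.5+3.3)² = 22.359 kPa
Final effective stress: σ'_f = 49.767 + 22.359 = 72.126 kPa.
σ'_f = 72.126 > σ'_p = 54.5 kPa, so the stress path crosses the preconsolidation pressure — recompression up to σ'_p, then virgin compression beyond:
S_c = H/(1+e₀)·[C_r·log₁₀(σ'_p/σ'_0) + C_c·log₁₀(σ'_f/σ'_p)]
    = 2.4/2.27 × [0.067×log₁₀(54.5/49.767) + 0.34×log₁₀(72.126/54.5)]
    = 1.0573 × [0.0026435 + 0.041376] = 0.04654 m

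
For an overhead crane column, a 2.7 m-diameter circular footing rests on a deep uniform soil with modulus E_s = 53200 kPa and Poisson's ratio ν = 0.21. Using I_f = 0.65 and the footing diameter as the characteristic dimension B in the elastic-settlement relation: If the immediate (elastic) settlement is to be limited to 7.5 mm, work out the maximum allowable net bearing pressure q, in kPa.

q ≈ 238 kPa

S_e = q·B·(1−ν²)/E_s · I_f  ⇒  q = S_e·E_s / (B·(1−ν²)·I_f).
q = 0.0075 × 53200 / (2.7 × 0.9559 × 0.65) = 237.8 kPa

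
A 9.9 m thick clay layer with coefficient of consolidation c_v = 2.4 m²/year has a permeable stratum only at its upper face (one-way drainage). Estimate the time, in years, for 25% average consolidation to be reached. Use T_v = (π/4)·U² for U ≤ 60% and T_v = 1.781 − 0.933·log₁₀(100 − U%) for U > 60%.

t ≈ 2 years

Drainage path length: H_d = H = 9.9 m (single drainage).
U ≤ 60%: T_v = (π/4)·U² = (π/4)×0.25² = 0.049087.
t = T_v·H_d²/c_v = 0.049087×9.9²/2.4 = 2.005 years.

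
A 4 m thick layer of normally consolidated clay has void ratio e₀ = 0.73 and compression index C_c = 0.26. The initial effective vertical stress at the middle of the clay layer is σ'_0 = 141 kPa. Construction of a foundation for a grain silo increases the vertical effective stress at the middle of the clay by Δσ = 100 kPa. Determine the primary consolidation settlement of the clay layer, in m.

S_c ≈ 0.14 m

Final effective stress: σ'_f = σ'_0 + Δσ = 141 + 100 = 241 kPa.
Normally consolidated clay, so the full stress increment lies on the virgin compression line:
S_c = C_c·H/(1+e₀)·log₁₀(σ'_f/σ'_0) = 0.26×4/(1+0.73)×log₁₀(241/141)
    = 0.60116 × 0.2328 = 0.14 m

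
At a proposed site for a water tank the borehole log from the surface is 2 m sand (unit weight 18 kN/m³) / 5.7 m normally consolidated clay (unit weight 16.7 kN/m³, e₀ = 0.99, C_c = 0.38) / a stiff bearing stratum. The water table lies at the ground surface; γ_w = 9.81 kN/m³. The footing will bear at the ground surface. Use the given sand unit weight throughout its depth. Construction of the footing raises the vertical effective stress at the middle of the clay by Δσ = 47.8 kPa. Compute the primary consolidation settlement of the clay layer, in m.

S_c ≈ 0.399 m

Mid-depth of clay below the ground surface: z = 2 + 5.7/2 = 4.85 m.
Total vertical stress at mid-clay: σ_v = 18×2 + 16.7×2.85 = 83.595 kPa.
Pore pressure: u = 9.81×(4.85 − 0) = 47.578 kPa.
Initial effective stress: σ'_0 = σ_v − u = 83.595 − 47.578 = 36.017 kPa.
Final effective stress: σ'_f = σ'_0 + Δσ = 36.017 + 47.8 = 83.817 kPa.
Normally consolidated clay, so the full stress increment lies on the virgin compression line:
S_c = C_c·H/(1+e₀)·log₁₀(σ'_f/σ'_0) = 0.38×5.7/(1+0.99)×log₁₀(83.817/36.017)
    = 1.0884 × 0.36682 = 0.3992 m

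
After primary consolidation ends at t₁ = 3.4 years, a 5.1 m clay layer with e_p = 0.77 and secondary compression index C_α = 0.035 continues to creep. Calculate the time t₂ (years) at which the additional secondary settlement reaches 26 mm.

t₂ ≈ 6.16 years

S_s = C_α·H/(1+e_p)·log₁₀(t₂/t₁) ⇒ log₁₀(t₂/t₁) = S_s·(1+e_p)/(C_α·H).
log₁₀(t₂/t₁) = 0.026 × (1+0.77) / (0.035×5.1) = 0.2578
t₂ = t₁ × 10^0.2578 = 3.4 × 1.811 = 6.156 years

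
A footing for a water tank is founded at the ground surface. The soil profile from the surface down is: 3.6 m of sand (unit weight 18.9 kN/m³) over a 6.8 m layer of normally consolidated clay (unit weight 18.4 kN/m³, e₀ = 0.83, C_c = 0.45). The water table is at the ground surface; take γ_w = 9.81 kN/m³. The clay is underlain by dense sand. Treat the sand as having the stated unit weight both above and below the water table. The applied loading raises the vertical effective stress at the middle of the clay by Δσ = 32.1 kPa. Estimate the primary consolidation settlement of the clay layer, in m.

Mid-depth of clay below the ground surface: z = 3.6 + 6.8/2 = 7 m.
Total vertical stress at mid-clay: σ_v = 18.9×3.6 + 18.4×3.4 = 130.6 kPa.
Pore pressure: u = 9.81×(7 − 0) = 68.67 kPa.
Initial effective stress: σ'_0 = σ_v − u = 130.6 − 68.67 = 61.93 kPa.
Final effective stress: σ'_f = σ'_0 + Δσ = 61.93 + 32.1 = 94.03 kPa.
Normally consolidated clay, so the full stress increment lies on the virgin compression line:
S_c = C_c·H/(1+e₀)·log₁₀(σ'_f/σ'_0) = 0.45×6.8/(1+0.83)×log₁₀(94.03/61.93)
    = 1.6721 × 0.18137 = 0.3033 m

S_c ≈ 0.303 m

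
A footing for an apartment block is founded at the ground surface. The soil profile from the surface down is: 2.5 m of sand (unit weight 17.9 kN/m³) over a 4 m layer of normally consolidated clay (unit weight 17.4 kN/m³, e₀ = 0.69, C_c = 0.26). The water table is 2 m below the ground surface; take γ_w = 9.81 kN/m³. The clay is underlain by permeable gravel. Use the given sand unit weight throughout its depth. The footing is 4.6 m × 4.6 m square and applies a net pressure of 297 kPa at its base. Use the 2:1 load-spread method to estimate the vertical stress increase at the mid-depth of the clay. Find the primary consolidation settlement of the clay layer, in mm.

Mid-depth of clay below the ground surface: z = 2.5 + 4/2 = 4.5 m.
Total vertical stress at mid-clay: σ_v = 17.9×2.5 + 17.4×2 = 79.55 kPa.
Pore pressure: u = 9.81×(4.5 − 2) = 24.525 kPa.
Initial effective stress: σ'_0 = σ_v − u = 79.55 − 24.525 = 55.025 kPa.
Stress increase at mid-clay by the 2:1 spreading method:
Δσ = qBL/((B+z)(L+z)) = 297×4.6×4.6/((4.6+4.5)(4.6+4.5)) = 75.891 kPa
Final effective stress: σ'_f = σ'_0 + Δσ = 55.025 + 75.891 = 130.92 kPa.
Normally consolidated clay, so the full stress increment lies on the virgin compression line:
S_c = C_c·H/(1+e₀)·log₁₀(σ'_f/σ'_0) = 0.26×4/(1+0.69)×log₁₀(130.92/55.025)
    = 0.61538 × 0.37645 = 0.2317 m

S_c ≈ 232 mm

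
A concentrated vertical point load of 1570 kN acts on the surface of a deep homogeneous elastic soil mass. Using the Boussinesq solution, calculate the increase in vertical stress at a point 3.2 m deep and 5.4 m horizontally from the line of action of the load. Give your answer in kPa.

Δσ_z ≈ 2.52 kPa

Boussinesq vertical stress below a point load on an elastic half-space:
Δσ_z = 3P/(2πz²) · [1 + (r/z)²]^(−5/2)
r/z = 5.4/3.2 = 1.6875; [1+(r/z)²]^(−5/2) = 0.034436.
Δσ_z = 3×1570/(2π×3.2²) × 0.034436 = 73.205 × 0.034436 = 2.521 kPa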